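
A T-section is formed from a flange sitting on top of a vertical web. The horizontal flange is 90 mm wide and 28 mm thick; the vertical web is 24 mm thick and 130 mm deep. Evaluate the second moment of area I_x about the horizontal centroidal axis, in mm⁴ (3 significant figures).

I_x ≈ 1.33 × 10⁷ mm⁴

Treat the section as a set of non-overlapping primitives; coordinates are from the bounding-box lower-left.
Flange: 90 × 28, A = 2 520 mm², y = 144 mm, Ī = 164 640 mm⁴.
Web: 24 × 130, A = 3 120 mm², y = 65 mm, Ī = 4 394 000 mm⁴.
Centroid: ȳ = ΣA·y / ΣA = 100.3 mm.
Transfer each piece to the horizontal centroidal axis using Ī + A·d² with d = y − 100.3:
  flange: d = 43.702 mm → contributes +4 977 527 mm⁴
  web: d = -35.298 mm → contributes +8 281 332 mm⁴
Total I = 13 258 860 mm⁴.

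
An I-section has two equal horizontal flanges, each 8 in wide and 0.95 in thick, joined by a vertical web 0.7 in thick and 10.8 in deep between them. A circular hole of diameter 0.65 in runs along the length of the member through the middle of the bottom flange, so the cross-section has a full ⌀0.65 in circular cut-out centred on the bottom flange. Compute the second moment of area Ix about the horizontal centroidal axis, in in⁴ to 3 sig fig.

Ix ≈ 588 in⁴

Decompose the section into non-overlapping parts with the origin at the bottom-left of its bounding rectangle.
Bottom flange: 8 × 0.95, A = 7.6 in², y = 0.475 in, Ī = 0.57158 in⁴.
Web: 0.7 × 10.8, A = 7.56 in², y = 6.35 in, Ī = 73.483 in⁴.
Top flange: 8 × 0.95, A = 7.6 in², y = 12.225 in, Ī = 0.57158 in⁴.
Hole (subtracted): ⌀0.65, A = 0.33183 in², y = 0.475 in, Ī = 0.0087624 in⁴.
Centroid: ȳ = ΣA·y / ΣA = 6.4369 in.
Transfer each piece to the horizontal centroidal axis using Ī + A·d² with d = y − 6.4369:
  bottom flange: d = -5.9619 in → contributes +270.71 in⁴
  web: d = -0.086922 in → contributes +73.54 in⁴
  top flange: d = 5.7881 in → contributes +255.19 in⁴
  hole: d = -5.9619 in → contributes −11.804 in⁴
Total I = 587.63 in⁴.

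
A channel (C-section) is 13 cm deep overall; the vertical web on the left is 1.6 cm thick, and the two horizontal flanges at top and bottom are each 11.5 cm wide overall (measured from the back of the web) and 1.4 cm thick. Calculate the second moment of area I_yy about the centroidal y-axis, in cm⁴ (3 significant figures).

Split into non-overlapping primitives; take the origin at the lower-left of the bounding box.
Web: 1.6 × 13, A = 20.8 cm², x = 0.8 cm, Ī = 4.4373 cm⁴.
Top flange (beyond web): 9.9 × 1.4, A = 13.86 cm², x = 6.55 cm, Ī = 113.2 cm⁴.
Bottom flange (beyond web): 9.9 × 1.4, A = 13.86 cm², x = 6.55 cm, Ī = 113.2 cm⁴.
Centroid: x̄ = ΣA·x / ΣA = 4.085 cm.
Transfer each piece to the centroidal y-axis using Ī + A·d² with d = x − 4.085:
  web: d = -3.285 cm → contributes +228.9 cm⁴
  top flange (beyond web): d = 2.465 cm → contributes +197.42 cm⁴
  bottom flange (beyond web): d = 2.465 cm → contributes +197.42 cm⁴
Total I = 623.73 cm⁴.

I_yy ≈ 624 cm⁴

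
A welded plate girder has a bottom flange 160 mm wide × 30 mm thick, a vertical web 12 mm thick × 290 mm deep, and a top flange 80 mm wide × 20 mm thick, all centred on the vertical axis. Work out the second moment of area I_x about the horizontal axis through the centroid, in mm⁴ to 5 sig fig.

Treat the section as a set of non-overlapping primitives; coordinates are from the bounding-box lower-left.
Bottom plate: 160 × 30, A = 4 800 mm², y = 15 mm, Ī = 360 000 mm⁴.
Web plate: 12 × 290, A = 3 480 mm², y = 175 mm, Ī = 24 389 000 mm⁴.
Top plate: 80 × 20, A = 1 600 mm², y = 330 mm, Ī = 53333.33 mm⁴.
Centroid: ȳ = ΣA·y / ΣA = 122.3684 mm.
Transfer each piece to the horizontal axis through the centroid using Ī + A·d² with d = y − 122.3684:
  bottom plate: d = -107.3684 mm → contributes +55 694 294 mm⁴
  web plate: d = 52.63158 mm → contributes +34 028 889 mm⁴
  top plate: d = 207.6316 mm → contributes +69 030 729 mm⁴
Total I = 158 753 912 mm⁴.

I_x ≈ 1.5875 × 10⁸ mm⁴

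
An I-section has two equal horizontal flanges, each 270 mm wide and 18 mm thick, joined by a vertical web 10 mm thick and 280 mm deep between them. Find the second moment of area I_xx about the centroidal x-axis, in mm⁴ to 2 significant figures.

I_xx ≈ 2.3 × 10⁸ mm⁴

Treat the section as a set of non-overlapping primitives; coordinates are from the bounding-box lower-left.
Bottom flange: 270 × 18, A = 4 860 mm², y = 9 mm, Ī = 131 220 mm⁴.
Web: 10 × 280, A = 2 800 mm², y = 158 mm, Ī = 18 293 333 mm⁴.
Top flange: 270 × 18, A = 4 860 mm², y = 307 mm, Ī = 131 220 mm⁴.
By symmetry the centroid is at mid-height, ȳ = 158 mm.
Transfer each piece to the centroidal x-axis using Ī + A·d² with d = y − 158:
  bottom flange: d = -149 mm → contributes +108 028 080 mm⁴
  web: d = 0 mm → contributes +18 293 333 mm⁴
  top flange: d = 149 mm → contributes +108 028 080 mm⁴
Total I = 234 349 493 mm⁴.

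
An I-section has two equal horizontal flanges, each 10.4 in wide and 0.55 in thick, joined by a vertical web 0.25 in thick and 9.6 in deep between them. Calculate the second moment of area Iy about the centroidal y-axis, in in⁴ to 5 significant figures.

Iy ≈ 103.13 in⁴

Decompose the section into non-overlapping parts with the origin at the bottom-left of its bounding rectangle.
Bottom flange: 10.4 × 0.55, A = 5.72 in², x = 5.2 in, Ī = 51.55627 in⁴.
Web: 0.25 × 9.6, A = 2.4 in², x = 5.2 in, Ī = 0.0125 in⁴.
Top flange: 10.4 × 0.55, A = 5.72 in², x = 5.2 in, Ī = 51.55627 in⁴.
By symmetry the centroid is at mid-width, x̄ = 5.2 in.
All pieces are centred on the centroidal y-axis, so I = ΣĪ = 103.125 in⁴.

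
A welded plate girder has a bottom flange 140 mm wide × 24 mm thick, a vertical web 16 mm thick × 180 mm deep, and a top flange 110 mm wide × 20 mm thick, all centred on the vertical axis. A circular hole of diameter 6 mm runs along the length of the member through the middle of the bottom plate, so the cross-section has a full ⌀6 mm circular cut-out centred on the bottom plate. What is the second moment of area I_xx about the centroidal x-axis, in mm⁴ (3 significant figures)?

Decompose the section into non-overlapping parts with the origin at the bottom-left of its bounding rectangle.
Bottom plate: 140 × 24, A = 3 360 mm², y = 12 mm, Ī = 161 280 mm⁴.
Web plate: 16 × 180, A = 2 880 mm², y = 114 mm, Ī = 7 776 000 mm⁴.
Top plate: 110 × 20, A = 2 200 mm², y = 214 mm, Ī = 73 333 mm⁴.
Hole (subtracted): ⌀6, A = 28.274 mm², y = 12 mm, Ī = 63.617 mm⁴.
Centroid: ȳ = ΣA·y / ΣA = 99.754 mm.
Transfer each piece to the centroidal x-axis using Ī + A·d² with d = y − 99.754:
  bottom plate: d = -87.754 mm → contributes +26 035 668 mm⁴
  web plate: d = 14.246 mm → contributes +8 360 517 mm⁴
  top plate: d = 114.25 mm → contributes +28 788 214 mm⁴
  hole: d = -87.754 mm → contributes −217 796 mm⁴
Total I = 62 966 603 mm⁴.

I_xx ≈ 6.30 × 10⁷ mm⁴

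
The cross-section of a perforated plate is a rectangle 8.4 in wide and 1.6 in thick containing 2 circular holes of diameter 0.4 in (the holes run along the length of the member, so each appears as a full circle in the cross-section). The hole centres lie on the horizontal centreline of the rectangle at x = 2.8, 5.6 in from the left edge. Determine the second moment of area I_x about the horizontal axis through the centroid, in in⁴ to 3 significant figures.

I_x ≈ 2.86 in⁴

Treat the section as a set of non-overlapping primitives; coordinates are from the bounding-box lower-left.
Plate: 8.4 × 1.6, A = 13.44 in², y = 0.8 in, Ī = 2.8672 in⁴.
Hole 1 (subtracted): ⌀0.4, A = 0.12566 in², y = 0.8 in, Ī = 0.0012566 in⁴.
Hole 2 (subtracted): ⌀0.4, A = 0.12566 in², y = 0.8 in, Ī = 0.0012566 in⁴.
By symmetry the centroid is at mid-height, ȳ = 0.8 in.
All pieces are centred on the horizontal axis through the centroid, so I = ΣĪ (holes subtracted) = 2.8647 in⁴.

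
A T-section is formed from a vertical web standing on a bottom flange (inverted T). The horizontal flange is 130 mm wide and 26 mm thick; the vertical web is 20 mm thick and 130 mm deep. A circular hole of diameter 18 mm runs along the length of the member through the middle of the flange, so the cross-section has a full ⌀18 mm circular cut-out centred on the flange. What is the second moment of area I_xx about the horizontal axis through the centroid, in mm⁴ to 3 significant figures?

Treat the section as a set of non-overlapping primitives; coordinates are from the bounding-box lower-left.
Flange: 130 × 26, A = 3 380 mm², y = 13 mm, Ī = 190 407 mm⁴.
Web: 20 × 130, A = 2 600 mm², y = 91 mm, Ī = 3 661 667 mm⁴.
Hole (subtracted): ⌀18, A = 254.47 mm², y = 13 mm, Ī = 5 153 mm⁴.
Centroid: ȳ = ΣA·y / ΣA = 48.42 mm.
Transfer each piece to the horizontal axis through the centroid using Ī + A·d² with d = y − 48.42:
  flange: d = -35.42 mm → contributes +4 430 946 mm⁴
  web: d = 42.58 mm → contributes +8 375 548 mm⁴
  hole: d = -35.42 mm → contributes −324 409 mm⁴
Total I = 12 482 084 mm⁴.

I_xx ≈ 1.25 × 10⁷ mm⁴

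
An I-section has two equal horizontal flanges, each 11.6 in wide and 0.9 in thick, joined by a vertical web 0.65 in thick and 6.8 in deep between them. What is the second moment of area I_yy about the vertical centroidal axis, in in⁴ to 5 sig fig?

Split into non-overlapping primitives; take the origin at the lower-left of the bounding box.
Bottom flange: 11.6 × 0.9, A = 10.44 in², x = 5.8 in, Ī = 117.0672 in⁴.
Web: 0.65 × 6.8, A = 4.42 in², x = 5.8 in, Ī = 0.1556208 in⁴.
Top flange: 11.6 × 0.9, A = 10.44 in², x = 5.8 in, Ī = 117.0672 in⁴.
By symmetry the centroid is at mid-width, x̄ = 5.8 in.
All pieces are centred on the vertical centroidal axis, so I = ΣĪ = 234.29 in⁴.

I_yy ≈ 234.29 in⁴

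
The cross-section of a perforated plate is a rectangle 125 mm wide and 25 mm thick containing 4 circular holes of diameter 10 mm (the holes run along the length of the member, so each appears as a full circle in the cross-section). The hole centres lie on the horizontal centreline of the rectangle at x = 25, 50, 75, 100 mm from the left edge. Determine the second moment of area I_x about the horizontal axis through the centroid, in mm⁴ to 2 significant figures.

I_x ≈ 1.6 × 10⁵ mm⁴

Break the section into simple shapes (no overlaps), measuring from the bottom-left corner of the bounding box.
Plate: 125 × 25, A = 3 125 mm², y = 12.5 mm, Ī = 162 760 mm⁴.
Hole 1 (subtracted): ⌀10, A = 78.54 mm², y = 12.5 mm, Ī = 490.9 mm⁴.
Hole 2 (subtracted): ⌀10, A = 78.54 mm², y = 12.5 mm, Ī = 490.9 mm⁴.
Hole 3 (subtracted): ⌀10, A = 78.54 mm², y = 12.5 mm, Ī = 490.9 mm⁴.
Hole 4 (subtracted): ⌀10, A = 78.54 mm², y = 12.5 mm, Ī = 490.9 mm⁴.
By symmetry the centroid is at mid-height, ȳ = 12.5 mm.
All pieces are centred on the horizontal axis through the centroid, so I = ΣĪ (holes subtracted) = 160 797 mm⁴.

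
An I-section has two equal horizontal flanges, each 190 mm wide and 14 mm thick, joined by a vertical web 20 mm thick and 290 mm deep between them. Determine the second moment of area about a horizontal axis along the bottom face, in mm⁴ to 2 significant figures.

Decompose the section into non-overlapping parts with the origin at the bottom-left of its bounding rectangle.
Bottom flange: 190 × 14, A = 2 660 mm², y = 7 mm, Ī = 43 447 mm⁴.
Web: 20 × 290, A = 5 800 mm², y = 159 mm, Ī = 40 648 333 mm⁴.
Top flange: 190 × 14, A = 2 660 mm², y = 311 mm, Ī = 43 447 mm⁴.
Transfer each piece to the base of the section using Ī + A·d² with d = y − 0:
  bottom flange: d = 7 mm → contributes +173 787 mm⁴
  web: d = 159 mm → contributes +187 278 133 mm⁴
  top flange: d = 311 mm → contributes +257 321 307 mm⁴
Total I = 444 773 227 mm⁴.

I_base ≈ 4.4 × 10⁸ mm⁴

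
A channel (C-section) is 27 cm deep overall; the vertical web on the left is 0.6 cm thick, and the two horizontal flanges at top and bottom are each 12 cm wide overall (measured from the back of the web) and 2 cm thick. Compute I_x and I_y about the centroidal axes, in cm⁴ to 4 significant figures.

I_x ≈ 8124 cm⁴, I_y ≈ 924.7 cm⁴

Split into non-overlapping primitives; take the origin at the lower-left of the bounding box.
Web: 0.6 × 27, A = 16.2 cm², y = 13.5 cm, Ī = 984.15 cm⁴.
Top flange (beyond web): 11.4 × 2, A = 22.8 cm², y = 26 cm, Ī = 7.6 cm⁴.
Bottom flange (beyond web): 11.4 × 2, A = 22.8 cm², y = 1 cm, Ī = 7.6 cm⁴.
By symmetry the centroid is at mid-height, ȳ = 13.5 cm.
Transfer each piece to the centroidal x-axis using Ī + A·d² with d = y − 13.5:
  web: d = 0 cm → contributes +984.15 cm⁴
  top flange (beyond web): d = 12.5 cm → contributes +3570.1 cm⁴
  bottom flange (beyond web): d = -12.5 cm → contributes +3570.1 cm⁴
Total I = 8124.35 cm⁴.
For the y-axis: x̄ = 4.72718 cm.
Repeating about the centroidal y-axis gives I_y = 924.656 cm⁴.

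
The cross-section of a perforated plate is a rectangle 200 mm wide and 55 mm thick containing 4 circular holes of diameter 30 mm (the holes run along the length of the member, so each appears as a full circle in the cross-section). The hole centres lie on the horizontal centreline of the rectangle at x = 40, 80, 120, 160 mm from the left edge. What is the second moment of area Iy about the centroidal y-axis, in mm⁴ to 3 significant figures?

Decompose the section into non-overlapping parts with the origin at the bottom-left of its bounding rectangle.
Plate: 200 × 55, A = 11 000 mm², x = 100 mm, Ī = 36 666 667 mm⁴.
Hole 1 (subtracted): ⌀30, A = 706.86 mm², x = 40 mm, Ī = 39 761 mm⁴.
Hole 2 (subtracted): ⌀30, A = 706.86 mm², x = 80 mm, Ī = 39 761 mm⁴.
Hole 3 (subtracted): ⌀30, A = 706.86 mm², x = 120 mm, Ī = 39 761 mm⁴.
Hole 4 (subtracted): ⌀30, A = 706.86 mm², x = 160 mm, Ī = 39 761 mm⁴.
By symmetry the centroid is at mid-width, x̄ = 100 mm.
Transfer each piece to the centroidal y-axis using Ī + A·d² with d = x − 100:
  plate: d = 0 mm → contributes +36 666 667 mm⁴
  hole 1: d = -60 mm → contributes −2 584 451 mm⁴
  hole 2: d = -20 mm → contributes −322 504 mm⁴
  hole 3: d = 20 mm → contributes −322 504 mm⁴
  hole 4: d = 60 mm → contributes −2 584 451 mm⁴
Total I = 30 852 757 mm⁴.

Iy ≈ 3.09 × 10⁷ mm⁴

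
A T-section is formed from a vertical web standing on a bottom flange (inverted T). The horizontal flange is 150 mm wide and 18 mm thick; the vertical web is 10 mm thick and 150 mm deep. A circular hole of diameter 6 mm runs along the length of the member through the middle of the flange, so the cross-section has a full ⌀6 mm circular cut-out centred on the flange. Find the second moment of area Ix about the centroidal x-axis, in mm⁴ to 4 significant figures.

Break the section into simple shapes (no overlaps), measuring from the bottom-left corner of the bounding box.
Flange: 150 × 18, A = 2 700 mm², y = 9 mm, Ī = 72 900 mm⁴.
Web: 10 × 150, A = 1 500 mm², y = 93 mm, Ī = 2 812 500 mm⁴.
Hole (subtracted): ⌀6, A = 28.2743 mm², y = 9 mm, Ī = 63.6173 mm⁴.
Centroid: ȳ = ΣA·y / ΣA = 39.2033 mm.
Transfer each piece to the centroidal x-axis using Ī + A·d² with d = y − 39.2033:
  flange: d = -30.2033 mm → contributes +2 535 951 mm⁴
  web: d = 53.7967 mm → contributes +7 153 623 mm⁴
  hole: d = -30.2033 mm → contributes −25856.6 mm⁴
Total I = 9 663 717 mm⁴.

Ix ≈ 9.664 × 10⁶ mm⁴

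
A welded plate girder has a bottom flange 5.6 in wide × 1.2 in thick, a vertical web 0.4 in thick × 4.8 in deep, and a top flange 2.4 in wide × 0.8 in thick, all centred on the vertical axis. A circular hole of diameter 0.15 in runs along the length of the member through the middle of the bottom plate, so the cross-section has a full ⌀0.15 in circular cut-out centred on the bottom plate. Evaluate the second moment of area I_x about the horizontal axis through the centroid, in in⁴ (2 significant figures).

Break the section into simple shapes (no overlaps), measuring from the bottom-left corner of the bounding box.
Bottom plate: 5.6 × 1.2, A = 6.72 in², y = 0.6 in, Ī = 0.8064 in⁴.
Web plate: 0.4 × 4.8, A = 1.92 in², y = 3.6 in, Ī = 3.686 in⁴.
Top plate: 2.4 × 0.8, A = 1.92 in², y = 6.4 in, Ī = 0.1024 in⁴.
Hole (subtracted): ⌀0.15, A = 0.01767 in², y = 0.6 in, Ī = 0.00002485 in⁴.
Centroid: ȳ = ΣA·y / ΣA = 2.203 in.
Transfer each piece to the horizontal axis through the centroid using Ī + A·d² with d = y − 2.203:
  bottom plate: d = -1.603 in → contributes +18.07 in⁴
  web plate: d = 1.397 in → contributes +7.435 in⁴
  top plate: d = 4.197 in → contributes +33.93 in⁴
  hole: d = -1.603 in → contributes −0.04542 in⁴
Total I = 59.39 in⁴.

I_x ≈ 59 in⁴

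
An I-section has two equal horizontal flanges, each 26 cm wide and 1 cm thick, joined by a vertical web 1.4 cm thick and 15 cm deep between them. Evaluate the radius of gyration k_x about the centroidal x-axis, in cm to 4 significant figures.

Split into non-overlapping primitives; take the origin at the lower-left of the bounding box.
Bottom flange: 26 × 1, A = 26 cm², y = 0.5 cm, Ī = 2.16667 cm⁴.
Web: 1.4 × 15, A = 21 cm², y = 8.5 cm, Ī = 393.75 cm⁴.
Top flange: 26 × 1, A = 26 cm², y = 16.5 cm, Ī = 2.16667 cm⁴.
By symmetry the centroid is at mid-height, ȳ = 8.5 cm.
Transfer each piece to the centroidal x-axis using Ī + A·d² with d = y − 8.5:
  bottom flange: d = -8 cm → contributes +1666.17 cm⁴
  web: d = 0 cm → contributes +393.75 cm⁴
  top flange: d = 8 cm → contributes +1666.17 cm⁴
Total I = 3726.08 cm⁴.
Radius of gyration: k = √(I/A) = √(3726.08 / 73) = 7.14439 cm.

k_x ≈ 7.144 cm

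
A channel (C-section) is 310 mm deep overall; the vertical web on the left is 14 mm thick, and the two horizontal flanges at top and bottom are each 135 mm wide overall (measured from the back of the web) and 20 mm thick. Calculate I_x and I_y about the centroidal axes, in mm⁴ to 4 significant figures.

Split into non-overlapping primitives; take the origin at the lower-left of the bounding box.
Web: 14 × 310, A = 4 340 mm², y = 155 mm, Ī = 34 756 167 mm⁴.
Top flange (beyond web): 121 × 20, A = 2 420 mm², y = 300 mm, Ī = 80666.7 mm⁴.
Bottom flange (beyond web): 121 × 20, A = 2 420 mm², y = 10 mm, Ī = 80666.7 mm⁴.
By symmetry the centroid is at mid-height, ȳ = 155 mm.
Transfer each piece to the centroidal x-axis using Ī + A·d² with d = y − 155:
  web: d = 0 mm → contributes +34 756 167 mm⁴
  top flange (beyond web): d = 145 mm → contributes +50 961 167 mm⁴
  bottom flange (beyond web): d = -145 mm → contributes +50 961 167 mm⁴
Total I = 136 678 500 mm⁴.
For the y-axis: x̄ = 42.5882 mm.
Repeating about the centroidal y-axis gives I_y = 16 401 664 mm⁴.

I_x ≈ 1.367 × 10⁸ mm⁴, I_y ≈ 1.640 × 10⁷ mm⁴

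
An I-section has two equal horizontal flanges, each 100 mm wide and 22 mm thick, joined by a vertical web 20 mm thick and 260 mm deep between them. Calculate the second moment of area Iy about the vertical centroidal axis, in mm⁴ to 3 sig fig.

Decompose the section into non-overlapping parts with the origin at the bottom-left of its bounding rectangle.
Bottom flange: 100 × 22, A = 2 200 mm², x = 50 mm, Ī = 1 833 333 mm⁴.
Web: 20 × 260, A = 5 200 mm², x = 50 mm, Ī = 173 333 mm⁴.
Top flange: 100 × 22, A = 2 200 mm², x = 50 mm, Ī = 1 833 333 mm⁴.
By symmetry the centroid is at mid-width, x̄ = 50 mm.
All pieces are centred on the vertical centroidal axis, so I = ΣĪ = 3 840 000 mm⁴.

Iy ≈ 3.84 × 10⁶ mm⁴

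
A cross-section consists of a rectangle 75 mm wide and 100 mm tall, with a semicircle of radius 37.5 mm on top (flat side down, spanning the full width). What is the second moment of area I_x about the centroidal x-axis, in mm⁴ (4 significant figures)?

I_x ≈ 1.388 × 10⁷ mm⁴

Treat the section as a set of non-overlapping primitives; coordinates are from the bounding-box lower-left.
Rectangular body: 75 × 100, A = 7 500 mm², y = 50 mm, Ī = 6 250 000 mm⁴.
Semicircular cap: semicircle r = 37.5, A = 2208.93 mm², y = 115.915 mm, Ī = 217 049 mm⁴.
Centroid: ȳ = ΣA·y / ΣA = 64.9968 mm.
Transfer each piece to the centroidal x-axis using Ī + A·d² with d = y − 64.9968:
  rectangular body: d = -14.9968 mm → contributes +7 936 779 mm⁴
  semicircular cap: d = 50.9187 mm → contributes +5 944 178 mm⁴
Total I = 13 880 957 mm⁴.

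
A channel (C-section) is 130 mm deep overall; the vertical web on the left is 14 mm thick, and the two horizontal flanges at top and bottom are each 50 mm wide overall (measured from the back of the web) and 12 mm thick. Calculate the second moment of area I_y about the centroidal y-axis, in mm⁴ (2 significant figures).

I_y ≈ 4.9 × 10⁵ mm⁴

Split into non-overlapping primitives; take the origin at the lower-left of the bounding box.
Web: 14 × 130, A = 1 820 mm², x = 7 mm, Ī = 29 727 mm⁴.
Top flange (beyond web): 36 × 12, A = 432 mm², x = 32 mm, Ī = 46 656 mm⁴.
Bottom flange (beyond web): 36 × 12, A = 432 mm², x = 32 mm, Ī = 46 656 mm⁴.
Centroid: x̄ = ΣA·x / ΣA = 15.05 mm.
Transfer each piece to the centroidal y-axis using Ī + A·d² with d = x − 15.05:
  web: d = -8.048 mm → contributes +147 600 mm⁴
  top flange (beyond web): d = 16.95 mm → contributes +170 805 mm⁴
  bottom flange (beyond web): d = 16.95 mm → contributes +170 805 mm⁴
Total I = 489 209 mm⁴.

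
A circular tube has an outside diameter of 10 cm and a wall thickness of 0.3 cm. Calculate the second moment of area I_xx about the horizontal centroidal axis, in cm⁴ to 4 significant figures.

I_xx ≈ 107.6 cm⁴

Break the section into simple shapes (no overlaps), measuring from the bottom-left corner of the bounding box.
Outer circle: ⌀10, A = 78.5398 cm², y = 5 cm, Ī = 490.874 cm⁴.
Bore (subtracted): ⌀9.4, A = 69.3978 cm², y = 5 cm, Ī = 383.249 cm⁴.
By symmetry the centroid is at mid-height, ȳ = 5 cm.
All pieces are centred on the horizontal centroidal axis, so I = ΣĪ (holes subtracted) = 107.625 cm⁴.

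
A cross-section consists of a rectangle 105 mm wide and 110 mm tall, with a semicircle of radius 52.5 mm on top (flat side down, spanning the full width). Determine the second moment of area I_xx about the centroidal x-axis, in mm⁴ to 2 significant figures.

Decompose the section into non-overlapping parts with the origin at the bottom-left of its bounding rectangle.
Rectangular body: 105 × 110, A = 11 550 mm², y = 55 mm, Ī = 11 646 250 mm⁴.
Semicircular cap: semicircle r = 52.5, A = 4 330 mm², y = 132.3 mm, Ī = 833 814 mm⁴.
Centroid: ȳ = ΣA·y / ΣA = 76.07 mm.
Transfer each piece to the centroidal x-axis using Ī + A·d² with d = y − 76.07:
  rectangular body: d = -21.07 mm → contributes +16 774 133 mm⁴
  semicircular cap: d = 56.21 mm → contributes +14 513 674 mm⁴
Total I = 31 287 807 mm⁴.

I_xx ≈ 3.1 × 10⁷ mm⁴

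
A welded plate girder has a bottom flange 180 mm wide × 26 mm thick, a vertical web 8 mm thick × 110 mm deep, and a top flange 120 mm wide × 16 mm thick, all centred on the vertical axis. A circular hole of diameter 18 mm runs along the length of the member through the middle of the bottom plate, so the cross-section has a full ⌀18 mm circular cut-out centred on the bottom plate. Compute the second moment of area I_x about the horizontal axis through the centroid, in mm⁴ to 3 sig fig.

Split into non-overlapping primitives; take the origin at the lower-left of the bounding box.
Bottom plate: 180 × 26, A = 4 680 mm², y = 13 mm, Ī = 263 640 mm⁴.
Web plate: 8 × 110, A = 880 mm², y = 81 mm, Ī = 887 333 mm⁴.
Top plate: 120 × 16, A = 1 920 mm², y = 144 mm, Ī = 40 960 mm⁴.
Hole (subtracted): ⌀18, A = 254.47 mm², y = 13 mm, Ī = 5 153 mm⁴.
Centroid: ȳ = ΣA·y / ΣA = 56.092 mm.
Transfer each piece to the horizontal axis through the centroid using Ī + A·d² with d = y − 56.092:
  bottom plate: d = -43.092 mm → contributes +8 953 884 mm⁴
  web plate: d = 24.908 mm → contributes +1 433 308 mm⁴
  top plate: d = 87.908 mm → contributes +14 878 488 mm⁴
  hole: d = -43.092 mm → contributes −477 674 mm⁴
Total I = 24 788 006 mm⁴.

I_x ≈ 2.48 × 10⁷ mm⁴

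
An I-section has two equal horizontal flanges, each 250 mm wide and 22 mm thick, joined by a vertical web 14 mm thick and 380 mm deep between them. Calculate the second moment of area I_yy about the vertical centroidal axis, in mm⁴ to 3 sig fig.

I_yy ≈ 5.74 × 10⁷ mm⁴

Treat the section as a set of non-overlapping primitives; coordinates are from the bounding-box lower-left.
Bottom flange: 250 × 22, A = 5 500 mm², x = 125 mm, Ī = 28 645 833 mm⁴.
Web: 14 × 380, A = 5 320 mm², x = 125 mm, Ī = 86 893 mm⁴.
Top flange: 250 × 22, A = 5 500 mm², x = 125 mm, Ī = 28 645 833 mm⁴.
By symmetry the centroid is at mid-width, x̄ = 125 mm.
All pieces are centred on the vertical centroidal axis, so I = ΣĪ = 57 378 560 mm⁴.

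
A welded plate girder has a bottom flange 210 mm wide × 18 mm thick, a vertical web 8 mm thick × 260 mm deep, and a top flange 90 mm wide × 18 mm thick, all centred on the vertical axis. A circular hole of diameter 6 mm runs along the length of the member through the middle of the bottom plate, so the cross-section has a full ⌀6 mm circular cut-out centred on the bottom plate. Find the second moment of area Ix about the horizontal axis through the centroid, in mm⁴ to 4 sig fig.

Ix ≈ 1.039 × 10⁸ mm⁴

Treat the section as a set of non-overlapping primitives; coordinates are from the bounding-box lower-left.
Bottom plate: 210 × 18, A = 3 780 mm², y = 9 mm, Ī = 102 060 mm⁴.
Web plate: 8 × 260, A = 2 080 mm², y = 148 mm, Ī = 11 717 333 mm⁴.
Top plate: 90 × 18, A = 1 620 mm², y = 287 mm, Ī = 43 740 mm⁴.
Hole (subtracted): ⌀6, A = 28.2743 mm², y = 9 mm, Ī = 63.6173 mm⁴.
Centroid: ȳ = ΣA·y / ΣA = 108.236 mm.
Transfer each piece to the horizontal axis through the centroid using Ī + A·d² with d = y − 108.236:
  bottom plate: d = -99.2361 mm → contributes +37 326 738 mm⁴
  web plate: d = 39.7639 mm → contributes +15 006 167 mm⁴
  top plate: d = 178.764 mm → contributes +51 813 337 mm⁴
  hole: d = -99.2361 mm → contributes −278 504 mm⁴
Total I = 103 867 738 mm⁴.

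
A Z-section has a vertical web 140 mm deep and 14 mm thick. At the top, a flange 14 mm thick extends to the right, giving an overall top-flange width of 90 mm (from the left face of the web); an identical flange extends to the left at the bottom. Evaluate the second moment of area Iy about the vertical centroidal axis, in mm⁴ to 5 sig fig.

Treat the section as a set of non-overlapping primitives; coordinates are from the bounding-box lower-left.
Web: 14 × 140, A = 1 960 mm², x = 83 mm, Ī = 32013.33 mm⁴.
Top flange (beyond web): 76 × 14, A = 1 064 mm², x = 128 mm, Ī = 512138.7 mm⁴.
Bottom flange (beyond web): 76 × 14, A = 1 064 mm², x = 38 mm, Ī = 512138.7 mm⁴.
Centroid: x̄ = ΣA·x / ΣA = 83 mm.
Transfer each piece to the vertical centroidal axis using Ī + A·d² with d = x − 83:
  web: d = 0 mm → contributes +32013.33 mm⁴
  top flange (beyond web): d = 45 mm → contributes +2 666 739 mm⁴
  bottom flange (beyond web): d = -45 mm → contributes +2 666 739 mm⁴
Total I = 5 365 491 mm⁴.

Iy ≈ 5.3655 × 10⁶ mm⁴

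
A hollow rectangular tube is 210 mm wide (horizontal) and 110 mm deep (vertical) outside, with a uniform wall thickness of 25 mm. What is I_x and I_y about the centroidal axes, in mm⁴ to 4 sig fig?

I_x ≈ 2.041 × 10⁷ mm⁴, I_y ≈ 6.441 × 10⁷ mm⁴

Break the section into simple shapes (no overlaps), measuring from the bottom-left corner of the bounding box.
Outer rectangle: 210 × 110, A = 23 100 mm², y = 55 mm, Ī = 23 292 500 mm⁴.
Inner void (subtracted): 160 × 60, A = 9 600 mm², y = 55 mm, Ī = 2 880 000 mm⁴.
By symmetry the centroid is at mid-height, ȳ = 55 mm.
All pieces are centred on the centroidal x-axis, so I = ΣĪ (holes subtracted) = 20 412 500 mm⁴.
Repeating about the centroidal y-axis gives I_y = 64 412 500 mm⁴.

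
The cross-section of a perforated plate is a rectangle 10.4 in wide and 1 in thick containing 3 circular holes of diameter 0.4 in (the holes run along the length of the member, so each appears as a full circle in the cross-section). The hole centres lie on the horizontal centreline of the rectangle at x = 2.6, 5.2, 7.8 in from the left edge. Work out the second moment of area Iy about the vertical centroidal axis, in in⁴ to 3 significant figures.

Decompose the section into non-overlapping parts with the origin at the bottom-left of its bounding rectangle.
Plate: 10.4 × 1, A = 10.4 in², x = 5.2 in, Ī = 93.739 in⁴.
Hole 1 (subtracted): ⌀0.4, A = 0.12566 in², x = 2.6 in, Ī = 0.0012566 in⁴.
Hole 2 (subtracted): ⌀0.4, A = 0.12566 in², x = 5.2 in, Ī = 0.0012566 in⁴.
Hole 3 (subtracted): ⌀0.4, A = 0.12566 in², x = 7.8 in, Ī = 0.0012566 in⁴.
By symmetry the centroid is at mid-width, x̄ = 5.2 in.
Transfer each piece to the vertical centroidal axis using Ī + A·d² with d = x − 5.2:
  plate: d = 0 in → contributes +93.739 in⁴
  hole 1: d = -2.6 in → contributes −0.85074 in⁴
  hole 2: d = 0 in → contributes −0.0012566 in⁴
  hole 3: d = 2.6 in → contributes −0.85074 in⁴
Total I = 92.036 in⁴.

Iy ≈ 92.0 in⁴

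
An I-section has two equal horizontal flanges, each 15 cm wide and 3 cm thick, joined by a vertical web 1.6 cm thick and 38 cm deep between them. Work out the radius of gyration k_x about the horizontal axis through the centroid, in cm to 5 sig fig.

k_x ≈ 17.314 cm

Decompose the section into non-overlapping parts with the origin at the bottom-left of its bounding rectangle.
Bottom flange: 15 × 3, A = 45 cm², y = 1.5 cm, Ī = 33.75 cm⁴.
Web: 1.6 × 38, A = 60.8 cm², y = 22 cm, Ī = 7316.267 cm⁴.
Top flange: 15 × 3, A = 45 cm², y = 42.5 cm, Ī = 33.75 cm⁴.
By symmetry the centroid is at mid-height, ȳ = 22 cm.
Transfer each piece to the horizontal axis through the centroid using Ī + A·d² with d = y − 22:
  bottom flange: d = -20.5 cm → contributes +18 945 cm⁴
  web: d = 0 cm → contributes +7316.267 cm⁴
  top flange: d = 20.5 cm → contributes +18 945 cm⁴
Total I = 45206.27 cm⁴.
Radius of gyration: k = √(I/A) = √(45206.27 / 150.8) = 17.31405 cm.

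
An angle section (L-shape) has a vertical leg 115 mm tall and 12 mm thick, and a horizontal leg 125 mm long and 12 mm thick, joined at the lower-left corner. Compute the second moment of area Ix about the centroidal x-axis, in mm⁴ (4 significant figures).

Ix ≈ 3.351 × 10⁶ mm⁴

Decompose the section into non-overlapping parts with the origin at the bottom-left of its bounding rectangle.
Vertical leg: 12 × 115, A = 1 380 mm², y = 57.5 mm, Ī = 1 520 875 mm⁴.
Horizontal leg (remainder): 113 × 12, A = 1 356 mm², y = 6 mm, Ī = 16 272 mm⁴.
Centroid: ȳ = ΣA·y / ΣA = 31.9759 mm.
Transfer each piece to the centroidal x-axis using Ī + A·d² with d = y − 31.9759:
  vertical leg: d = 25.5241 mm → contributes +2 419 919 mm⁴
  horizontal leg (remainder): d = -25.9759 mm → contributes +931 228 mm⁴
Total I = 3 351 146 mm⁴.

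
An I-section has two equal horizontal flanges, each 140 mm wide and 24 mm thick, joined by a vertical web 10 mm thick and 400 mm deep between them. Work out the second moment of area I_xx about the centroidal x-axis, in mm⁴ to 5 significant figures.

I_xx ≈ 3.5568 × 10⁸ mm⁴

Decompose the section into non-overlapping parts with the origin at the bottom-left of its bounding rectangle.
Bottom flange: 140 × 24, A = 3 360 mm², y = 12 mm, Ī = 161 280 mm⁴.
Web: 10 × 400, A = 4 000 mm², y = 224 mm, Ī = 53 333 333 mm⁴.
Top flange: 140 × 24, A = 3 360 mm², y = 436 mm, Ī = 161 280 mm⁴.
By symmetry the centroid is at mid-height, ȳ = 224 mm.
Transfer each piece to the centroidal x-axis using Ī + A·d² with d = y − 224:
  bottom flange: d = -212 mm → contributes +151 173 120 mm⁴
  web: d = 0 mm → contributes +53 333 333 mm⁴
  top flange: d = 212 mm → contributes +151 173 120 mm⁴
Total I = 355 679 573 mm⁴.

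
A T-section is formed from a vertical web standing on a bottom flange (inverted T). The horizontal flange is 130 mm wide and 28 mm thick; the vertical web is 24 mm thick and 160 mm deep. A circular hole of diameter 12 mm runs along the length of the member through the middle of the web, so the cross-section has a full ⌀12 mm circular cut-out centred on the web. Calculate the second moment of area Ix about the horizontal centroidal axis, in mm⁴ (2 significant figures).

Ix ≈ 2.5 × 10⁷ mm⁴

Break the section into simple shapes (no overlaps), measuring from the bottom-left corner of the bounding box.
Flange: 130 × 28, A = 3 640 mm², y = 14 mm, Ī = 237 813 mm⁴.
Web: 24 × 160, A = 3 840 mm², y = 108 mm, Ī = 8 192 000 mm⁴.
Hole (subtracted): ⌀12, A = 113.1 mm², y = 108 mm, Ī = 1 018 mm⁴.
Centroid: ȳ = ΣA·y / ΣA = 61.55 mm.
Transfer each piece to the horizontal centroidal axis using Ī + A·d² with d = y − 61.55:
  flange: d = -47.55 mm → contributes +8 469 396 mm⁴
  web: d = 46.45 mm → contributes +16 475 614 mm⁴
  hole: d = 46.45 mm → contributes −244 990 mm⁴
Total I = 24 700 019 mm⁴.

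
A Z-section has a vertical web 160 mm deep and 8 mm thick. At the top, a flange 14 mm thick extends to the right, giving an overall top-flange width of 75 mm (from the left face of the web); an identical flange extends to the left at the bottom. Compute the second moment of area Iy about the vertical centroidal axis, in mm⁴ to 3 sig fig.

Decompose the section into non-overlapping parts with the origin at the bottom-left of its bounding rectangle.
Web: 8 × 160, A = 1 280 mm², x = 71 mm, Ī = 6826.7 mm⁴.
Top flange (beyond web): 67 × 14, A = 938 mm², x = 108.5 mm, Ī = 350 890 mm⁴.
Bottom flange (beyond web): 67 × 14, A = 938 mm², x = 33.5 mm, Ī = 350 890 mm⁴.
Centroid: x̄ = ΣA·x / ΣA = 71 mm.
Transfer each piece to the vertical centroidal axis using Ī + A·d² with d = x − 71:
  web: d = 0 mm → contributes +6826.7 mm⁴
  top flange (beyond web): d = 37.5 mm → contributes +1 669 953 mm⁴
  bottom flange (beyond web): d = -37.5 mm → contributes +1 669 953 mm⁴
Total I = 3 346 732 mm⁴.

Iy ≈ 3.35 × 10⁶ mm⁴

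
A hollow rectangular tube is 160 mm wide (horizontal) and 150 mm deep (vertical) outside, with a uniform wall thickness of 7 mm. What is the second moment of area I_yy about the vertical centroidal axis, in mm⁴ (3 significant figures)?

I_yy ≈ 1.59 × 10⁷ mm⁴

Decompose the section into non-overlapping parts with the origin at the bottom-left of its bounding rectangle.
Outer rectangle: 160 × 150, A = 24 000 mm², x = 80 mm, Ī = 51 200 000 mm⁴.
Inner void (subtracted): 146 × 136, A = 19 856 mm², x = 80 mm, Ī = 35 270 875 mm⁴.
By symmetry the centroid is at mid-width, x̄ = 80 mm.
All pieces are centred on the vertical centroidal axis, so I = ΣĪ (holes subtracted) = 15 929 125 mm⁴.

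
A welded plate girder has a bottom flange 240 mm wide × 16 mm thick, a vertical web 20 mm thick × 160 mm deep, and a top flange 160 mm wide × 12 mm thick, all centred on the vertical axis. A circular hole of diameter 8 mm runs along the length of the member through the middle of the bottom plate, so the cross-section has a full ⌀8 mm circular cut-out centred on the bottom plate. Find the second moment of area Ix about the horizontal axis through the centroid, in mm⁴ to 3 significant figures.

Ix ≈ 4.73 × 10⁷ mm⁴

Split into non-overlapping primitives; take the origin at the lower-left of the bounding box.
Bottom plate: 240 × 16, A = 3 840 mm², y = 8 mm, Ī = 81 920 mm⁴.
Web plate: 20 × 160, A = 3 200 mm², y = 96 mm, Ī = 6 826 667 mm⁴.
Top plate: 160 × 12, A = 1 920 mm², y = 182 mm, Ī = 23 040 mm⁴.
Hole (subtracted): ⌀8, A = 50.265 mm², y = 8 mm, Ī = 201.06 mm⁴.
Centroid: ȳ = ΣA·y / ΣA = 77.102 mm.
Transfer each piece to the horizontal axis through the centroid using Ī + A·d² with d = y − 77.102:
  bottom plate: d = -69.102 mm → contributes +18 418 224 mm⁴
  web plate: d = 18.898 mm → contributes +7 969 503 mm⁴
  top plate: d = 104.9 mm → contributes +21 149 955 mm⁴
  hole: d = -69.102 mm → contributes −240 223 mm⁴
Total I = 47 297 459 mm⁴.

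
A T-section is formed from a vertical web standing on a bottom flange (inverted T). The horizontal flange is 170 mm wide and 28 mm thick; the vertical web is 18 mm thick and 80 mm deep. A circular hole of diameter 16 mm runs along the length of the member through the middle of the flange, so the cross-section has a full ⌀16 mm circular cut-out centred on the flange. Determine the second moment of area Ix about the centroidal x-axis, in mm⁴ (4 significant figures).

Ix ≈ 4.267 × 10⁶ mm⁴

Decompose the section into non-overlapping parts with the origin at the bottom-left of its bounding rectangle.
Flange: 170 × 28, A = 4 760 mm², y = 14 mm, Ī = 310 987 mm⁴.
Web: 18 × 80, A = 1 440 mm², y = 68 mm, Ī = 768 000 mm⁴.
Hole (subtracted): ⌀16, A = 201.062 mm², y = 14 mm, Ī = 3216.99 mm⁴.
Centroid: ȳ = ΣA·y / ΣA = 26.9623 mm.
Transfer each piece to the centroidal x-axis using Ī + A·d² with d = y − 26.9623:
  flange: d = -12.9623 mm → contributes +1 110 767 mm⁴
  web: d = 41.0377 mm → contributes +3 193 094 mm⁴
  hole: d = -12.9623 mm → contributes −36999.6 mm⁴
Total I = 4 266 862 mm⁴.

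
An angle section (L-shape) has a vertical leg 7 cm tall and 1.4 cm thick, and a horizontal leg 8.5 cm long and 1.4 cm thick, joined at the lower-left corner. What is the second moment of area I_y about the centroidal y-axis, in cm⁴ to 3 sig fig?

I_y ≈ 132 cm⁴

Split into non-overlapping primitives; take the origin at the lower-left of the bounding box.
Vertical leg: 1.4 × 7, A = 9.8 cm², x = 0.7 cm, Ī = 1.6007 cm⁴.
Horizontal leg (remainder): 7.1 × 1.4, A = 9.94 cm², x = 4.95 cm, Ī = 41.756 cm⁴.
Centroid: x̄ = ΣA·x / ΣA = 2.8401 cm.
Transfer each piece to the centroidal y-axis using Ī + A·d² with d = x − 2.8401:
  vertical leg: d = -2.1401 cm → contributes +46.484 cm⁴
  horizontal leg (remainder): d = 2.1099 cm → contributes +86.007 cm⁴
Total I = 132.49 cm⁴.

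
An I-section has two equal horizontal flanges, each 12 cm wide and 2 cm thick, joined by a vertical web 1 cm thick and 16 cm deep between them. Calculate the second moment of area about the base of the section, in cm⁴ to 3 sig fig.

Decompose the section into non-overlapping parts with the origin at the bottom-left of its bounding rectangle.
Bottom flange: 12 × 2, A = 24 cm², y = 1 cm, Ī = 8 cm⁴.
Web: 1 × 16, A = 16 cm², y = 10 cm, Ī = 341.33 cm⁴.
Top flange: 12 × 2, A = 24 cm², y = 19 cm, Ī = 8 cm⁴.
Transfer each piece to a horizontal axis along the bottom face using Ī + A·d² with d = y − 0:
  bottom flange: d = 1 cm → contributes +32 cm⁴
  web: d = 10 cm → contributes +1941.3 cm⁴
  top flange: d = 19 cm → contributes +8 672 cm⁴
Total I = 10 645 cm⁴.

I_base ≈ 1.06 × 10⁴ cm⁴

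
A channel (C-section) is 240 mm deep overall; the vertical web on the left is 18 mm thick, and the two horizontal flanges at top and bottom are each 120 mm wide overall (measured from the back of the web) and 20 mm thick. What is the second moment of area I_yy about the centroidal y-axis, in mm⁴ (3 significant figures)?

Decompose the section into non-overlapping parts with the origin at the bottom-left of its bounding rectangle.
Web: 18 × 240, A = 4 320 mm², x = 9 mm, Ī = 116 640 mm⁴.
Top flange (beyond web): 102 × 20, A = 2 040 mm², x = 69 mm, Ī = 1 768 680 mm⁴.
Bottom flange (beyond web): 102 × 20, A = 2 040 mm², x = 69 mm, Ī = 1 768 680 mm⁴.
Centroid: x̄ = ΣA·x / ΣA = 38.143 mm.
Transfer each piece to the centroidal y-axis using Ī + A·d² with d = x − 38.143:
  web: d = -29.143 mm → contributes +3 785 642 mm⁴
  top flange (beyond web): d = 30.857 mm → contributes +3 711 093 mm⁴
  bottom flange (beyond web): d = 30.857 mm → contributes +3 711 093 mm⁴
Total I = 11 207 829 mm⁴.

I_yy ≈ 1.12 × 10⁷ mm⁴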